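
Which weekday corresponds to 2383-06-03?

Friday

Doomsday rule: the anchor day for the 2300s is Wednesday. For year 83: 83÷12 = 6 r 11, and 11÷4 = 2, so 6+11+2 = 19.
Wednesday + 19 ≡ Monday — that's 2383's doomsday.
In June the doomsday date is Jun 6.
Jun 3 is 3 days before Jun 6; 3 mod 7 = 3, so Monday − 3 = Friday.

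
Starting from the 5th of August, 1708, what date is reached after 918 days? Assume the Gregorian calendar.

+365 (one year) → Aug 5, 1709 (553 left).
+365 (one year) → Aug 5, 1710 (188 left).
Aug has 31 days: +27 → Sep 1, 1710 (161 left).
Sep has 30 days: +30 → Oct 1, 1710 (131 left).
Oct has 31 days: +31 → Nov 1, 1710 (100 left).
Nov has 30 days: +30 → Dec 1, 1710 (70 left).
Dec has 31 days: +31 → Jan 1, 1711 (39 left).
Jan has 31 days: +31 → Feb 1, 1711 (8 left).
+8 → Feb 9, 1711.

February 9, 1711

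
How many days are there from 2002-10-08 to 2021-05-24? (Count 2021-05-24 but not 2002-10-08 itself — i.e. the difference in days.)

6803

Oct 8, 2002 → Oct 8, 2003: 365 days.
Oct 8, 2003 → Oct 8, 2004: 366 days (Feb 29, 2004 is in that span).
Oct 8, 2004 → Oct 8, 2005: 365 days.
Oct 8, 2005 → Oct 8, 2006: 365 days.
Oct 8, 2006 → Oct 8, 2007: 365 days.
Oct 8, 2007 → Oct 8, 2008: 366 days (Feb 29, 2008 is in that span).
Oct 8, 2008 → Oct 8, 2009: 365 days.
Oct 8, 2009 → Oct 8, 2010: 365 days.
Oct 8, 2010 → Oct 8, 2011: 365 days.
Oct 8, 2011 → Oct 8, 2012: 366 days (Feb 29, 2012 is in that span).
Oct 8, 2012 → Oct 8, 2013: 365 days.
Oct 8, 2013 → Oct 8, 2014: 365 days.
Oct 8, 2014 → Oct 8, 2015: 365 days.
Oct 8, 2015 → Oct 8, 2016: 366 days (Feb 29, 2016 is in that span).
Oct 8, 2016 → Oct 8, 2017: 365 days.
Oct 8, 2017 → Oct 8, 2018: 365 days.
Oct 8, 2018 → Oct 8, 2019: 365 days.
Oct 8, 2019 → Oct 8, 2020: 366 days (Feb 29, 2020 is in that span).
Oct 8, 2020 → Nov 8, 2020: 31 days (October has 31).
Nov 8, 2020 → Dec 8, 2020: 30 days (November has 30).
Dec 8, 2020 → Jan 8, 2021: 31 days (December has 31).
Jan 8, 2021 → Feb 8, 2021: 31 days (January has 31).
Feb 8, 2021 → Mar 8, 2021: 28 days (February has 28).
Mar 8, 2021 → Apr 8, 2021: 31 days (March has 31).
Apr 8, 2021 → May 8, 2021: 30 days (April has 30).
May 8, 2021 → May 24, 2021: 16 days.
Total: 6803 days.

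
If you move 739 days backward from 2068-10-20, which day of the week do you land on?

First find the weekday of Oct 20, 2068. Doomsday rule: the anchor day for the 2000s is Tuesday. For year 68: 68÷12 = 5 r 8, and 8÷4 = 2, so 5+8+2 = 15.
Tuesday + 15 ≡ Wednesday — that's 2068's doomsday.
In October the doomsday date is Oct 10.
Oct 20 is 10 days after Oct 10; 10 mod 7 = 3, so Wednesday + 3 = Saturday.
739 mod 7 = 4, so 739 days before a Saturday is Saturday − 4 = Tuesday.

Tuesday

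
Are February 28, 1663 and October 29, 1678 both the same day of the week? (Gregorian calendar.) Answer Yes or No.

No

From Feb 28, 1663 to Oct 29, 1678 is 5722 days.
5722 mod 7 = 3, so they are different weekdays.
(Feb 28, 1663 is a Wednesday; Oct 29, 1678 is a Saturday.)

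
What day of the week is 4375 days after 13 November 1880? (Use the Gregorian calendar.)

First find the weekday of Nov 13, 1880. Doomsday rule: the anchor day for the 1800s is Friday. For year 80: 80÷12 = 6 r 8, and 8÷4 = 2, so 6+8+2 = 16.
Friday + 16 ≡ Sunday — that's 1880's doomsday.
In November the doomsday date is Nov 7.
Nov 13 is 6 days after Nov 7; 6 mod 7 = 6, so Sunday + 6 = Saturday.
4375 mod 7 = 0, so 4375 days after a Saturday is Saturday + 0 = Saturday.

Saturday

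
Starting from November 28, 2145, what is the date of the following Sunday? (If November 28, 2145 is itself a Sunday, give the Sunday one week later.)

December 5, 2145

Nov 28, 2145 is a Sunday.
From Sunday to the next Sunday is 7 days.
Nov 28, 2145 + 7 = Dec 5, 2145.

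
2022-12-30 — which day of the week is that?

January 1, 2022 is a Saturday.
Jan 1, 2022 → Feb 1, 2022: 31 days (January has 31).
Feb 1, 2022 → Mar 1, 2022: 28 days (February has 28).
Mar 1, 2022 → Apr 1, 2022: 31 days (March has 31).
Apr 1, 2022 → May 1, 2022: 30 days (April has 30).
May 1, 2022 → Jun 1, 2022: 31 days (May has 31).
Jun 1, 2022 → Jul 1, 2022: 30 days (June has 30).
Jul 1, 2022 → Aug 1, 2022: 31 days (July has 31).
Aug 1, 2022 → Sep 1, 2022: 31 days (August has 31).
Sep 1, 2022 → Oct 1, 2022: 30 days (September has 30).
Oct 1, 2022 → Nov 1, 2022: 31 days (October has 31).
Nov 1, 2022 → Dec 1, 2022: 30 days (November has 30).
Dec 1, 2022 → Dec 30, 2022: 29 days.
Total: 363 days.
363 mod 7 = 6, so Saturday + 6 = Friday.

Friday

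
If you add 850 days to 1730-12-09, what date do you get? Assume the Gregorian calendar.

+365 (one year) → Dec 9, 1731 (485 left).
+366 (one year; includes Feb 29, 1732) → Dec 9, 1732 (119 left).
Dec has 31 days: +23 → Jan 1, 1733 (96 left).
Jan has 31 days: +31 → Feb 1, 1733 (65 left).
Feb has 28 days: +28 → Mar 1, 1733 (37 left).
Mar has 31 days: +31 → Apr 1, 1733 (6 left).
+6 → Apr 7, 1733.

April 7, 1733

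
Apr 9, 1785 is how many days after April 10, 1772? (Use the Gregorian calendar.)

Apr 10, 1772 → Apr 10, 1773: 365 days.
Apr 10, 1773 → Apr 10, 1774: 365 days.
Apr 10, 1774 → Apr 10, 1775: 365 days.
Apr 10, 1775 → Apr 10, 1776: 366 days (Feb 29, 1776 is in that span).
Apr 10, 1776 → Apr 10, 1777: 365 days.
Apr 10, 1777 → Apr 10, 1778: 365 days.
Apr 10, 1778 → Apr 10, 1779: 365 days.
Apr 10, 1779 → Apr 10, 1780: 366 days (Feb 29, 1780 is in that span).
Apr 10, 1780 → Apr 10, 1781: 365 days.
Apr 10, 1781 → Apr 10, 1782: 365 days.
Apr 10, 1782 → Apr 10, 1783: 365 days.
Apr 10, 1783 → Apr 10, 1784: 366 days (Feb 29, 1784 is in that span).
Apr 10, 1784 → May 10, 1784: 30 days (April has 30).
May 10, 1784 → Jun 10, 1784: 31 days (May has 31).
Jun 10, 1784 → Jul 10, 1784: 30 days (June has 30).
Jul 10, 1784 → Aug 10, 1784: 31 days (July has 31).
Aug 10, 1784 → Sep 10, 1784: 31 days (August has 31).
Sep 10, 1784 → Oct 10, 1784: 30 days (September has 30).
Oct 10, 1784 → Nov 10, 1784: 31 days (October has 31).
Nov 10, 1784 → Dec 10, 1784: 30 days (November has 30).
Dec 10, 1784 → Jan 10, 1785: 31 days (December has 31).
Jan 10, 1785 → Feb 10, 1785: 31 days (January has 31).
Feb 10, 1785 → Mar 10, 1785: 28 days (February has 28).
Mar 10, 1785 → Apr 9, 1785: 30 days.
Total: 4747 days.

4747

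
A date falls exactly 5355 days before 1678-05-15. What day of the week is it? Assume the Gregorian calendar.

Sunday

First find the weekday of May 15, 1678. Doomsday rule: the anchor day for the 1600s is Tuesday. For year 78: 78÷12 = 6 r 6, and 6÷4 = 1, so 6+6+1 = 13.
Tuesday + 13 ≡ Monday — that's 1678's doomsday.
In May the doomsday date is May 9.
May 15 is 6 days after May 9; 6 mod 7 = 6, so Monday + 6 = Sunday.
5355 mod 7 = 0, so 5355 days before a Sunday is Sunday − 0 = Sunday.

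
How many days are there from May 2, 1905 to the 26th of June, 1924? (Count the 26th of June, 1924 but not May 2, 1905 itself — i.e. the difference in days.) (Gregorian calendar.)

May 2, 1905 → May 2, 1906: 365 days.
May 2, 1906 → May 2, 1907: 365 days.
May 2, 1907 → May 2, 1908: 366 days (Feb 29, 1908 is in that span).
May 2, 1908 → May 2, 1909: 365 days.
May 2, 1909 → May 2, 1910: 365 days.
May 2, 1910 → May 2, 1911: 365 days.
May 2, 1911 → May 2, 1912: 366 days (Feb 29, 1912 is in that span).
May 2, 1912 → May 2, 1913: 365 days.
May 2, 1913 → May 2, 1914: 365 days.
May 2, 1914 → May 2, 1915: 365 days.
May 2, 1915 → May 2, 1916: 366 days (Feb 29, 1916 is in that span).
May 2, 1916 → May 2, 1917: 365 days.
May 2, 1917 → May 2, 1918: 365 days.
May 2, 1918 → May 2, 1919: 365 days.
May 2, 1919 → May 2, 1920: 366 days (Feb 29, 1920 is in that span).
May 2, 1920 → May 2, 1921: 365 days.
May 2, 1921 → May 2, 1922: 365 days.
May 2, 1922 → May 2, 1923: 365 days.
May 2, 1923 → May 2, 1924: 366 days (Feb 29, 1924 is in that span).
May 2, 1924 → Jun 2, 1924: 31 days (May has 31).
Jun 2, 1924 → Jun 26, 1924: 24 days.
Total: 6995 days.

6995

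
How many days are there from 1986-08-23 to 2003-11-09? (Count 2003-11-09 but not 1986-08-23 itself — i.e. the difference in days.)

6287

Aug 23, 1986 → Aug 23, 1987: 365 days.
Aug 23, 1987 → Aug 23, 1988: 366 days (Feb 29, 1988 is in that span).
Aug 23, 1988 → Aug 23, 1989: 365 days.
Aug 23, 1989 → Aug 23, 1990: 365 days.
Aug 23, 1990 → Aug 23, 1991: 365 days.
Aug 23, 1991 → Aug 23, 1992: 366 days (Feb 29, 1992 is in that span).
Aug 23, 1992 → Aug 23, 1993: 365 days.
Aug 23, 1993 → Aug 23, 1994: 365 days.
Aug 23, 1994 → Aug 23, 1995: 365 days.
Aug 23, 1995 → Aug 23, 1996: 366 days (Feb 29, 1996 is in that span).
Aug 23, 1996 → Aug 23, 1997: 365 days.
Aug 23, 1997 → Aug 23, 1998: 365 days.
Aug 23, 1998 → Aug 23, 1999: 365 days.
Aug 23, 1999 → Aug 23, 2000: 366 days (Feb 29, 2000 is in that span).
Aug 23, 2000 → Aug 23, 2001: 365 days.
Aug 23, 2001 → Aug 23, 2002: 365 days.
Aug 23, 2002 → Aug 23, 2003: 365 days.
Aug 23, 2003 → Sep 23, 2003: 31 days (August has 31).
Sep 23, 2003 → Oct 23, 2003: 30 days (September has 30).
Oct 23, 2003 → Nov 9, 2003: 17 days.
Total: 6287 days.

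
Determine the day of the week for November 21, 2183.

Friday

Doomsday rule: the anchor day for the 2100s is Sunday. For year 83: 83÷12 = 6 r 11, and 11÷4 = 2, so 6+11+2 = 19.
Sunday + 19 ≡ Friday — that's 2183's doomsday.
In November the doomsday date is Nov 7.
Nov 21 is 14 days after Nov 7; 14 mod 7 = 0, so Friday + 0 = Friday.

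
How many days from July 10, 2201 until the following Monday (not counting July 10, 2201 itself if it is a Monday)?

Jul 10, 2201 is a Friday.
From Friday to the next Monday is 3 days.

3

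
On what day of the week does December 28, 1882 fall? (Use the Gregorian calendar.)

Thursday

Doomsday rule: the anchor day for the 1800s is Friday. For year 82: 82÷12 = 6 r 10, and 10÷4 = 2, so 6+10+2 = 18.
Friday + 18 ≡ Tuesday — that's 1882's doomsday.
In December the doomsday date is Dec 12.
Dec 28 is 16 days after Dec 12; 16 mod 7 = 2, so Tuesday + 2 = Thursday.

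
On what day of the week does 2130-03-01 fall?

Doomsday rule: the anchor day for the 2100s is Sunday. For year 30: 30÷12 = 2 r 6, and 6÷4 = 1, so 2+6+1 = 9.
Sunday + 9 ≡ Tuesday — that's 2130's doomsday.
In March the doomsday date is Mar 14.
Mar 1 is 13 days before Mar 14; 13 mod 7 = 6, so Tuesday − 6 = Wednesday.

Wednesday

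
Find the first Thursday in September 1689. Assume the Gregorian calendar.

September 1, 1689

September 1, 1689 is a Thursday.
The first Thursday is therefore September 1 (same day).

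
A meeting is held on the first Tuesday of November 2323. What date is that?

November 1, 2323 is a Thursday.
The first Tuesday is therefore November 6 (5 days later).

November 6, 2323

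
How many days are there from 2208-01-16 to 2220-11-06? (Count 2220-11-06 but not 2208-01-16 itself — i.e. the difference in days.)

Jan 16, 2208 → Jan 16, 2209: 366 days (Feb 29, 2208 is in that span).
Jan 16, 2209 → Jan 16, 2210: 365 days.
Jan 16, 2210 → Jan 16, 2211: 365 days.
Jan 16, 2211 → Jan 16, 2212: 365 days.
Jan 16, 2212 → Jan 16, 2213: 366 days (Feb 29, 2212 is in that span).
Jan 16, 2213 → Jan 16, 2214: 365 days.
Jan 16, 2214 → Jan 16, 2215: 365 days.
Jan 16, 2215 → Jan 16, 2216: 365 days.
Jan 16, 2216 → Jan 16, 2217: 366 days (Feb 29, 2216 is in that span).
Jan 16, 2217 → Jan 16, 2218: 365 days.
Jan 16, 2218 → Jan 16, 2219: 365 days.
Jan 16, 2219 → Jan 16, 2220: 365 days.
Jan 16, 2220 → Feb 16, 2220: 31 days (January has 31).
Feb 16, 2220 → Mar 16, 2220: 29 days (February has 29).
Mar 16, 2220 → Apr 16, 2220: 31 days (March has 31).
Apr 16, 2220 → May 16, 2220: 30 days (April has 30).
May 16, 2220 → Jun 16, 2220: 31 days (May has 31).
Jun 16, 2220 → Jul 16, 2220: 30 days (June has 30).
Jul 16, 2220 → Aug 16, 2220: 31 days (July has 31).
Aug 16, 2220 → Sep 16, 2220: 31 days (August has 31).
Sep 16, 2220 → Oct 16, 2220: 30 days (September has 30).
Oct 16, 2220 → Nov 6, 2220: 21 days.
Total: 4678 days.

4678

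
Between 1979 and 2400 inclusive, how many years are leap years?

Multiples of 4 in [1979,2400]: 106.
Of those, multiples of 100: 5 (not leap unless ÷400).
Multiples of 400: 2.
Leap years = 106 − 5 + 2 = 103.

103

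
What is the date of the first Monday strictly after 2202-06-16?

Jun 16, 2202 is a Wednesday.
From Wednesday to the next Monday is 5 days.
Jun 16, 2202 + 5 = Jun 21, 2202.

June 21, 2202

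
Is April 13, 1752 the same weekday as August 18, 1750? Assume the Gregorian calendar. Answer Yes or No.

No

From Aug 18, 1750 to Apr 13, 1752 is 604 days.
604 mod 7 = 2, so they are different weekdays.
(Aug 18, 1750 is a Tuesday; Apr 13, 1752 is a Thursday.)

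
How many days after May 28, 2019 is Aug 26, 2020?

456

May 28, 2019 → May 28, 2020: 366 days (Feb 29, 2020 is in that span).
May 28, 2020 → Jun 28, 2020: 31 days (May has 31).
Jun 28, 2020 → Jul 28, 2020: 30 days (June has 30).
Jul 28, 2020 → Aug 26, 2020: 29 days.
Total: 456 days.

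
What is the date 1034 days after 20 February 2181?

+365 (one year) → Feb 20, 2182 (669 left).
+365 (one year) → Feb 20, 2183 (304 left).
Feb has 28 days: +9 → Mar 1, 2183 (295 left).
Mar has 31 days: +31 → Apr 1, 2183 (264 left).
Apr has 30 days: +30 → May 1, 2183 (234 left).
May has 31 days: +31 → Jun 1, 2183 (203 left).
Jun has 30 days: +30 → Jul 1, 2183 (173 left).
Jul has 31 days: +31 → Aug 1, 2183 (142 left).
Aug has 31 days: +31 → Sep 1, 2183 (111 left).
Sep has 30 days: +30 → Oct 1, 2183 (81 left).
Oct has 31 days: +31 → Nov 1, 2183 (50 left).
Nov has 30 days: +30 → Dec 1, 2183 (20 left).
+20 → Dec 21, 2183.

December 21, 2183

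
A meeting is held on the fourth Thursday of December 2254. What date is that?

December 1, 2254 is a Friday.
The first Thursday is therefore December 7 (6 days later).
The fourth Thursday is 7 + 3×7 = December 28.

December 28, 2254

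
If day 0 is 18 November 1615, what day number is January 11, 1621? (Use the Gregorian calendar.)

1881

Nov 18, 1615 → Nov 18, 1616: 366 days (Feb 29, 1616 is in that span).
Nov 18, 1616 → Nov 18, 1617: 365 days.
Nov 18, 1617 → Nov 18, 1618: 365 days.
Nov 18, 1618 → Nov 18, 1619: 365 days.
Nov 18, 1619 → Nov 18, 1620: 366 days (Feb 29, 1620 is in that span).
Nov 18, 1620 → Dec 18, 1620: 30 days (November has 30).
Dec 18, 1620 → Jan 11, 1621: 24 days.
Total: 1881 days.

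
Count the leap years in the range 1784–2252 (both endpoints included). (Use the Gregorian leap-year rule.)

Multiples of 4 in [1784,2252]: 118.
Of those, multiples of 100: 5 (not leap unless ÷400).
Multiples of 400: 1.
Leap years = 118 − 5 + 1 = 114.

114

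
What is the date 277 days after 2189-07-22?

April 25, 2190

Jul has 31 days: +10 → Aug 1, 2189 (267 left).
Aug has 31 days: +31 → Sep 1, 2189 (236 left).
Sep has 30 days: +30 → Oct 1, 2189 (206 left).
Oct has 31 days: +31 → Nov 1, 2189 (175 left).
Nov has 30 days: +30 → Dec 1, 2189 (145 left).
Dec has 31 days: +31 → Jan 1, 2190 (114 left).
Jan has 31 days: +31 → Feb 1, 2190 (83 left).
Feb has 28 days: +28 → Mar 1, 2190 (55 left).
Mar has 31 days: +31 → Apr 1, 2190 (24 left).
+24 → Apr 25, 2190.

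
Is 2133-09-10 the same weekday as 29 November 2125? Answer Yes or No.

From Nov 29, 2125 to Sep 10, 2133 is 2842 days.
2842 mod 7 = 0, so they are the same weekday.
(Nov 29, 2125 is a Thursday; Sep 10, 2133 is a Thursday.)

Yes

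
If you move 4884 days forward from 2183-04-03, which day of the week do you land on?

Tuesday

Apr 3, 2183 is a Thursday.
4884 mod 7 = 5, so 4884 days after a Thursday is Thursday + 5 = Tuesday.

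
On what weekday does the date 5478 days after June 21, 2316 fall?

Sunday

First find the weekday of Jun 21, 2316. Doomsday rule: the anchor day for the 2300s is Wednesday. For year 16: 16÷12 = 1 r 4, and 4÷4 = 1, so 1+4+1 = 6.
Wednesday + 6 ≡ Tuesday — that's 2316's doomsday.
In June the doomsday date is Jun 6.
Jun 21 is 15 days after Jun 6; 15 mod 7 = 1, so Tuesday + 1 = Wednesday.
5478 mod 7 = 4, so 5478 days after a Wednesday is Wednesday + 4 = Sunday.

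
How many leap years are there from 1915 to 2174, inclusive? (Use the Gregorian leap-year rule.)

Multiples of 4 in [1915,2174]: 65.
Of those, multiples of 100: 2 (not leap unless ÷400).
Multiples of 400: 1.
Leap years = 65 − 2 + 1 = 64.

64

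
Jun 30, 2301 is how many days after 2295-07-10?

2181

Jul 10, 2295 → Jul 10, 2296: 366 days (Feb 29, 2296 is in that span).
Jul 10, 2296 → Jul 10, 2297: 365 days.
Jul 10, 2297 → Jul 10, 2298: 365 days.
Jul 10, 2298 → Jul 10, 2299: 365 days.
Jul 10, 2299 → Jul 10, 2300: 365 days.
Jul 10, 2300 → Aug 10, 2300: 31 days (July has 31).
Aug 10, 2300 → Sep 10, 2300: 31 days (August has 31).
Sep 10, 2300 → Oct 10, 2300: 30 days (September has 30).
Oct 10, 2300 → Nov 10, 2300: 31 days (October has 31).
Nov 10, 2300 → Dec 10, 2300: 30 days (November has 30).
Dec 10, 2300 → Jan 10, 2301: 31 days (December has 31).
Jan 10, 2301 → Feb 10, 2301: 31 days (January has 31).
Feb 10, 2301 → Mar 10, 2301: 28 days (February has 28).
Mar 10, 2301 → Apr 10, 2301: 31 days (March has 31).
Apr 10, 2301 → May 10, 2301: 30 days (April has 30).
May 10, 2301 → Jun 10, 2301: 31 days (May has 31).
Jun 10, 2301 → Jun 30, 2301: 20 days.
Total: 2181 days.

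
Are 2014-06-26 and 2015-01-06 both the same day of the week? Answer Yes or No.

From Jun 26, 2014 to Jan 6, 2015 is 194 days.
194 mod 7 = 5, so they are different weekdays.
(Jun 26, 2014 is a Thursday; Jan 6, 2015 is a Tuesday.)

No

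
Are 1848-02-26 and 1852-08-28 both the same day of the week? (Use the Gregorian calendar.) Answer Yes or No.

From Feb 26, 1848 to Aug 28, 1852 is 1645 days.
1645 mod 7 = 0, so they are the same weekday.
(Feb 26, 1848 is a Saturday; Aug 28, 1852 is a Saturday.)

Yes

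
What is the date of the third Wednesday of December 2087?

December 17, 2087

December 1, 2087 is a Monday.
The first Wednesday is therefore December 3 (2 days later).
The third Wednesday is 3 + 2×7 = December 17.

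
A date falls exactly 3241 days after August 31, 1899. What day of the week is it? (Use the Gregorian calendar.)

Thursday

First find the weekday of Aug 31, 1899. Doomsday rule: the anchor day for the 1800s is Friday. For year 99: 99÷12 = 8 r 3, and 3÷4 = 0, so 8+3+0 = 11.
Friday + 11 ≡ Tuesday — that's 1899's doomsday.
In August the doomsday date is Aug 8.
Aug 31 is 23 days after Aug 8; 23 mod 7 = 2, so Tuesday + 2 = Thursday.
3241 mod 7 = 0, so 3241 days after a Thursday is Thursday + 0 = Thursday.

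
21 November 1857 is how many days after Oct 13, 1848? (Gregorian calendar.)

3326

Oct 13, 1848 → Oct 13, 1849: 365 days.
Oct 13, 1849 → Oct 13, 1850: 365 days.
Oct 13, 1850 → Oct 13, 1851: 365 days.
Oct 13, 1851 → Oct 13, 1852: 366 days (Feb 29, 1852 is in that span).
Oct 13, 1852 → Oct 13, 1853: 365 days.
Oct 13, 1853 → Oct 13, 1854: 365 days.
Oct 13, 1854 → Oct 13, 1855: 365 days.
Oct 13, 1855 → Oct 13, 1856: 366 days (Feb 29, 1856 is in that span).
Oct 13, 1856 → Oct 13, 1857: 365 days.
Oct 13, 1857 → Nov 13, 1857: 31 days (October has 31).
Nov 13, 1857 → Nov 21, 1857: 8 days.
Total: 3326 days.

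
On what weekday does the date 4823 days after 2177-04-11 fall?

Friday

First find the weekday of Apr 11, 2177. Doomsday rule: the anchor day for the 2100s is Sunday. For year 77: 77÷12 = 6 r 5, and 5÷4 = 1, so 6+5+1 = 12.
Sunday + 12 ≡ Friday — that's 2177's doomsday.
In April the doomsday date is Apr 4.
Apr 11 is 7 days after Apr 4; 7 mod 7 = 0, so Friday + 0 = Friday.
4823 mod 7 = 0, so 4823 days after a Friday is Friday + 0 = Friday.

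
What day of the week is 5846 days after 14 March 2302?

Mar 14, 2302 is a Friday.
5846 mod 7 = 1, so 5846 days after a Friday is Friday + 1 = Saturday.

Saturday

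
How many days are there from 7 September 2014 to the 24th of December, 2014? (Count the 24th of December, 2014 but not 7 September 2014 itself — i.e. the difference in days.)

Sep 7, 2014 → Oct 7, 2014: 30 days (September has 30).
Oct 7, 2014 → Nov 7, 2014: 31 days (October has 31).
Nov 7, 2014 → Dec 7, 2014: 30 days (November has 30).
Dec 7, 2014 → Dec 24, 2014: 17 days.
Total: 108 days.

108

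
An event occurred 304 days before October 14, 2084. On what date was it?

−14 → Sep 30, 2084 (end of Sep, 30 days; 290 left).
−30 → Aug 31, 2084 (end of Aug, 31 days; 260 left).
−31 → Jul 31, 2084 (end of Jul, 31 days; 229 left).
−31 → Jun 30, 2084 (end of Jun, 30 days; 198 left).
−30 → May 31, 2084 (end of May, 31 days; 168 left).
−31 → Apr 30, 2084 (end of Apr, 30 days; 137 left).
−30 → Mar 31, 2084 (end of Mar, 31 days; 107 left).
−31 → Feb 29, 2084 (end of Feb, 29 days; 76 left).
−29 → Jan 31, 2084 (end of Jan, 31 days; 47 left).
−31 → Dec 31, 2083 (end of Dec, 31 days; 16 left).
−16 → Dec 15, 2083.

December 15, 2083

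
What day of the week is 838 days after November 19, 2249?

Nov 19, 2249 is a Monday.
838 mod 7 = 5, so 838 days after a Monday is Monday + 5 = Saturday.

Saturday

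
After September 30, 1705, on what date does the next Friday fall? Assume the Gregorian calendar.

October 2, 1705

Sep 30, 1705 is a Wednesday.
From Wednesday to the next Friday is 2 days.
Sep 30, 1705 + 2 = Oct 2, 1705.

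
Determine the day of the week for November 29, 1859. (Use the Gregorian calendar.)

Tuesday

Doomsday rule: the anchor day for the 1800s is Friday. For year 59: 59÷12 = 4 r 11, and 11÷4 = 2, so 4+11+2 = 17.
Friday + 17 ≡ Monday — that's 1859's doomsday.
In November the doomsday date is Nov 7.
Nov 29 is 22 days after Nov 7; 22 mod 7 = 1, so Monday + 1 = Tuesday.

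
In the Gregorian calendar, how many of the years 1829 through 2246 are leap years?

Multiples of 4 in [1829,2246]: 104.
Of those, multiples of 100: 4 (not leap unless ÷400).
Multiples of 400: 1.
Leap years = 104 − 4 + 1 = 101.

101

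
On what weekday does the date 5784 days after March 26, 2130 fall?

Tuesday

First find the weekday of Mar 26, 2130. Doomsday rule: the anchor day for the 2100s is Sunday. For year 30: 30÷12 = 2 r 6, and 6÷4 = 1, so 2+6+1 = 9.
Sunday + 9 ≡ Tuesday — that's 2130's doomsday.
In March the doomsday date is Mar 14.
Mar 26 is 12 days after Mar 14; 12 mod 7 = 5, so Tuesday + 5 = Sunday.
5784 mod 7 = 2, so 5784 days after a Sunday is Sunday + 2 = Tuesday.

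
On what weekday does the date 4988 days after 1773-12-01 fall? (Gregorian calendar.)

Dec 1, 1773 is a Wednesday.
4988 mod 7 = 4, so 4988 days after a Wednesday is Wednesday + 4 = Sunday.

Sunday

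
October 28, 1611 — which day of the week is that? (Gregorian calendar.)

Friday

Doomsday rule: the anchor day for the 1600s is Tuesday. For year 11: 11÷12 = 0 r 11, and 11÷4 = 2, so 0+11+2 = 13.
Tuesday + 13 ≡ Monday — that's 1611's doomsday.
In October the doomsday date is Oct 10.
Oct 28 is 18 days after Oct 10; 18 mod 7 = 4, so Monday + 4 = Friday.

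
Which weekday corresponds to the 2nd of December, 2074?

Doomsday rule: the anchor day for the 2000s is Tuesday. For year 74: 74÷12 = 6 r 2, and 2÷4 = 0, so 6+2+0 = 8.
Tuesday + 8 ≡ Wednesday — that's 2074's doomsday.
In December the doomsday date is Dec 12.
Dec 2 is 10 days before Dec 12; 10 mod 7 = 3, so Wednesday − 3 = Sunday.

Sunday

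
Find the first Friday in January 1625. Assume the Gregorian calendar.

January 1, 1625 is a Wednesday.
The first Friday is therefore January 3 (2 days later).

January 3, 1625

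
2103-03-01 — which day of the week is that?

Thursday

Doomsday rule: the anchor day for the 2100s is Sunday. For year 03: 3÷12 = 0 r 3, and 3÷4 = 0, so 0+3+0 = 3.
Sunday + 3 ≡ Wednesday — that's 2103's doomsday.
In March the doomsday date is Mar 14.
Mar 1 is 13 days before Mar 14; 13 mod 7 = 6, so Wednesday − 6 = Thursday.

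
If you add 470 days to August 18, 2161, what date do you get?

December 1, 2162

+365 (one year) → Aug 18, 2162 (105 left).
Aug has 31 days: +14 → Sep 1, 2162 (91 left).
Sep has 30 days: +30 → Oct 1, 2162 (61 left).
Oct has 31 days: +31 → Nov 1, 2162 (30 left).
Nov has 30 days: +30 → Dec 1, 2162 (0 left).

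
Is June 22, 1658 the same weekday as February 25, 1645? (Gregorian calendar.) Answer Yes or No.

From Feb 25, 1645 to Jun 22, 1658 is 4865 days.
4865 mod 7 = 0, so they are the same weekday.
(Feb 25, 1645 is a Saturday; Jun 22, 1658 is a Saturday.)

Yes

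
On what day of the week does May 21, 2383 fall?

Saturday

Doomsday rule: the anchor day for the 2300s is Wednesday. For year 83: 83÷12 = 6 r 11, and 11÷4 = 2, so 6+11+2 = 19.
Wednesday + 19 ≡ Monday — that's 2383's doomsday.
In May the doomsday date is May 9.
May 21 is 12 days after May 9; 12 mod 7 = 5, so Monday + 5 = Saturday.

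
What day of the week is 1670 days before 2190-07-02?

Jul 2, 2190 is a Friday.
1670 mod 7 = 4, so 1670 days before a Friday is Friday − 4 = Monday.

Monday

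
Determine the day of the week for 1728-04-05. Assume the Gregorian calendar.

Doomsday rule: the anchor day for the 1700s is Sunday. For year 28: 28÷12 = 2 r 4, and 4÷4 = 1, so 2+4+1 = 7.
Sunday + 7 ≡ Sunday — that's 1728's doomsday.
In April the doomsday date is Apr 4.
Apr 5 is 1 day after Apr 4; 1 mod 7 = 1, so Sunday + 1 = Monday.

Monday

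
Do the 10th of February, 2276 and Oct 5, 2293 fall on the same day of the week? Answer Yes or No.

From Feb 10, 2276 to Oct 5, 2293 is 6447 days.
6447 mod 7 = 0, so they are the same weekday.
(Feb 10, 2276 is a Thursday; Oct 5, 2293 is a Thursday.)

Yes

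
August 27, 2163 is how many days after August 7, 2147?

5864

Aug 7, 2147 → Aug 7, 2148: 366 days (Feb 29, 2148 is in that span).
Aug 7, 2148 → Aug 7, 2149: 365 days.
Aug 7, 2149 → Aug 7, 2150: 365 days.
Aug 7, 2150 → Aug 7, 2151: 365 days.
Aug 7, 2151 → Aug 7, 2152: 366 days (Feb 29, 2152 is in that span).
Aug 7, 2152 → Aug 7, 2153: 365 days.
Aug 7, 2153 → Aug 7, 2154: 365 days.
Aug 7, 2154 → Aug 7, 2155: 365 days.
Aug 7, 2155 → Aug 7, 2156: 366 days (Feb 29, 2156 is in that span).
Aug 7, 2156 → Aug 7, 2157: 365 days.
Aug 7, 2157 → Aug 7, 2158: 365 days.
Aug 7, 2158 → Aug 7, 2159: 365 days.
Aug 7, 2159 → Aug 7, 2160: 366 days (Feb 29, 2160 is in that span).
Aug 7, 2160 → Aug 7, 2161: 365 days.
Aug 7, 2161 → Aug 7, 2162: 365 days.
Aug 7, 2162 → Sep 7, 2162: 31 days (August has 31).
Sep 7, 2162 → Oct 7, 2162: 30 days (September has 30).
Oct 7, 2162 → Nov 7, 2162: 31 days (October has 31).
Nov 7, 2162 → Dec 7, 2162: 30 days (November has 30).
Dec 7, 2162 → Jan 7, 2163: 31 days (December has 31).
Jan 7, 2163 → Feb 7, 2163: 31 days (January has 31).
Feb 7, 2163 → Mar 7, 2163: 28 days (February has 28).
Mar 7, 2163 → Apr 7, 2163: 31 days (March has 31).
Apr 7, 2163 → May 7, 2163: 30 days (April has 30).
May 7, 2163 → Jun 7, 2163: 31 days (May has 31).
Jun 7, 2163 → Jul 7, 2163: 30 days (June has 30).
Jul 7, 2163 → Aug 7, 2163: 31 days (July has 31).
Aug 7, 2163 → Aug 27, 2163: 20 days.
Total: 5864 days.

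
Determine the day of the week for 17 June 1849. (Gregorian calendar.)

Doomsday rule: the anchor day for the 1800s is Friday. For year 49: 49÷12 = 4 r 1, and 1÷4 = 0, so 4+1+0 = 5.
Friday + 5 ≡ Wednesday — that's 1849's doomsday.
In June the doomsday date is Jun 6.
Jun 17 is 11 days after Jun 6; 11 mod 7 = 4, so Wednesday + 4 = Sunday.

Sunday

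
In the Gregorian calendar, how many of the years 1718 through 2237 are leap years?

Multiples of 4 in [1718,2237]: 130.
Of those, multiples of 100: 5 (not leap unless ÷400).
Multiples of 400: 1.
Leap years = 130 − 5 + 1 = 126.

126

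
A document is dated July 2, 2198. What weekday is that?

Monday

January 1, 2198 is a Monday.
Jan 1, 2198 → Feb 1, 2198: 31 days (January has 31).
Feb 1, 2198 → Mar 1, 2198: 28 days (February has 28).
Mar 1, 2198 → Apr 1, 2198: 31 days (March has 31).
Apr 1, 2198 → May 1, 2198: 30 days (April has 30).
May 1, 2198 → Jun 1, 2198: 31 days (May has 31).
Jun 1, 2198 → Jul 1, 2198: 30 days (June has 30).
Jul 1, 2198 → Jul 2, 2198: 1 days.
Total: 182 days.
182 mod 7 = 0, so Monday + 0 = Monday.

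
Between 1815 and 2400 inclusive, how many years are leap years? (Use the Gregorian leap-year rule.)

143

Multiples of 4 in [1815,2400]: 147.
Of those, multiples of 100: 6 (not leap unless ÷400).
Multiples of 400: 2.
Leap years = 147 − 6 + 2 = 143.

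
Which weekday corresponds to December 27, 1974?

Doomsday rule: the anchor day for the 1900s is Wednesday. For year 74: 74÷12 = 6 r 2, and 2÷4 = 0, so 6+2+0 = 8.
Wednesday + 8 ≡ Thursday — that's 1974's doomsday.
In December the doomsday date is Dec 12.
Dec 27 is 15 days after Dec 12; 15 mod 7 = 1, so Thursday + 1 = Friday.

Friday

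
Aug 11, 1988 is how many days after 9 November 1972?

5754

Nov 9, 1972 → Nov 9, 1973: 365 days.
Nov 9, 1973 → Nov 9, 1974: 365 days.
Nov 9, 1974 → Nov 9, 1975: 365 days.
Nov 9, 1975 → Nov 9, 1976: 366 days (Feb 29, 1976 is in that span).
Nov 9, 1976 → Nov 9, 1977: 365 days.
Nov 9, 1977 → Nov 9, 1978: 365 days.
Nov 9, 1978 → Nov 9, 1979: 365 days.
Nov 9, 1979 → Nov 9, 1980: 366 days (Feb 29, 1980 is in that span).
Nov 9, 1980 → Nov 9, 1981: 365 days.
Nov 9, 1981 → Nov 9, 1982: 365 days.
Nov 9, 1982 → Nov 9, 1983: 365 days.
Nov 9, 1983 → Nov 9, 1984: 366 days (Feb 29, 1984 is in that span).
Nov 9, 1984 → Nov 9, 1985: 365 days.
Nov 9, 1985 → Nov 9, 1986: 365 days.
Nov 9, 1986 → Nov 9, 1987: 365 days.
Nov 9, 1987 → Dec 9, 1987: 30 days (November has 30).
Dec 9, 1987 → Jan 9, 1988: 31 days (December has 31).
Jan 9, 1988 → Feb 9, 1988: 31 days (January has 31).
Feb 9, 1988 → Mar 9, 1988: 29 days (February has 29).
Mar 9, 1988 → Apr 9, 1988: 31 days (March has 31).
Apr 9, 1988 → May 9, 1988: 30 days (April has 30).
May 9, 1988 → Jun 9, 1988: 31 days (May has 31).
Jun 9, 1988 → Jul 9, 1988: 30 days (June has 30).
Jul 9, 1988 → Aug 9, 1988: 31 days (July has 31).
Aug 9, 1988 → Aug 11, 1988: 2 days.
Total: 5754 days.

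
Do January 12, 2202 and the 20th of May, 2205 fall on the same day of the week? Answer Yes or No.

No

From Jan 12, 2202 to May 20, 2205 is 1224 days.
1224 mod 7 = 6, so they are different weekdays.
(Jan 12, 2202 is a Tuesday; May 20, 2205 is a Monday.)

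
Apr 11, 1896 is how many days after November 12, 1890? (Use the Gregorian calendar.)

Nov 12, 1890 → Nov 12, 1891: 365 days.
Nov 12, 1891 → Nov 12, 1892: 366 days (Feb 29, 1892 is in that span).
Nov 12, 1892 → Nov 12, 1893: 365 days.
Nov 12, 1893 → Nov 12, 1894: 365 days.
Nov 12, 1894 → Nov 12, 1895: 365 days.
Nov 12, 1895 → Dec 12, 1895: 30 days (November has 30).
Dec 12, 1895 → Jan 12, 1896: 31 days (December has 31).
Jan 12, 1896 → Feb 12, 1896: 31 days (January has 31).
Feb 12, 1896 → Mar 12, 1896: 29 days (February has 29).
Mar 12, 1896 → Apr 11, 1896: 30 days.
Total: 1977 days.

1977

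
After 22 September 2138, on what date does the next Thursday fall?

September 25, 2138

Sep 22, 2138 is a Monday.
From Monday to the next Thursday is 3 days.
Sep 22, 2138 + 3 = Sep 25, 2138.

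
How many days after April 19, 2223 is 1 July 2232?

3361

Apr 19, 2223 → Apr 19, 2224: 366 days (Feb 29, 2224 is in that span).
Apr 19, 2224 → Apr 19, 2225: 365 days.
Apr 19, 2225 → Apr 19, 2226: 365 days.
Apr 19, 2226 → Apr 19, 2227: 365 days.
Apr 19, 2227 → Apr 19, 2228: 366 days (Feb 29, 2228 is in that span).
Apr 19, 2228 → Apr 19, 2229: 365 days.
Apr 19, 2229 → Apr 19, 2230: 365 days.
Apr 19, 2230 → Apr 19, 2231: 365 days.
Apr 19, 2231 → Apr 19, 2232: 366 days (Feb 29, 2232 is in that span).
Apr 19, 2232 → May 19, 2232: 30 days (April has 30).
May 19, 2232 → Jun 19, 2232: 31 days (May has 31).
Jun 19, 2232 → Jul 1, 2232: 12 days.
Total: 3361 days.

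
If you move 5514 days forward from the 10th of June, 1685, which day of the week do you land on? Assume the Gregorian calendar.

Friday

Jun 10, 1685 is a Sunday.
5514 mod 7 = 5, so 5514 days after a Sunday is Sunday + 5 = Friday.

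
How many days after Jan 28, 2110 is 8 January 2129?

Jan 28, 2110 → Jan 28, 2111: 365 days.
Jan 28, 2111 → Jan 28, 2112: 365 days.
Jan 28, 2112 → Jan 28, 2113: 366 days (Feb 29, 2112 is in that span).
Jan 28, 2113 → Jan 28, 2114: 365 days.
Jan 28, 2114 → Jan 28, 2115: 365 days.
Jan 28, 2115 → Jan 28, 2116: 365 days.
Jan 28, 2116 → Jan 28, 2117: 366 days (Feb 29, 2116 is in that span).
Jan 28, 2117 → Jan 28, 2118: 365 days.
Jan 28, 2118 → Jan 28, 2119: 365 days.
Jan 28, 2119 → Jan 28, 2120: 365 days.
Jan 28, 2120 → Jan 28, 2121: 366 days (Feb 29, 2120 is in that span).
Jan 28, 2121 → Jan 28, 2122: 365 days.
Jan 28, 2122 → Jan 28, 2123: 365 days.
Jan 28, 2123 → Jan 28, 2124: 365 days.
Jan 28, 2124 → Jan 28, 2125: 366 days (Feb 29, 2124 is in that span).
Jan 28, 2125 → Jan 28, 2126: 365 days.
Jan 28, 2126 → Jan 28, 2127: 365 days.
Jan 28, 2127 → Jan 28, 2128: 365 days.
Jan 28, 2128 → Feb 28, 2128: 31 days (January has 31).
Feb 28, 2128 → Mar 28, 2128: 29 days (February has 29).
Mar 28, 2128 → Apr 28, 2128: 31 days (March has 31).
Apr 28, 2128 → May 28, 2128: 30 days (April has 30).
May 28, 2128 → Jun 28, 2128: 31 days (May has 31).
Jun 28, 2128 → Jul 28, 2128: 30 days (June has 30).
Jul 28, 2128 → Aug 28, 2128: 31 days (July has 31).
Aug 28, 2128 → Sep 28, 2128: 31 days (August has 31).
Sep 28, 2128 → Oct 28, 2128: 30 days (September has 30).
Oct 28, 2128 → Nov 28, 2128: 31 days (October has 31).
Nov 28, 2128 → Dec 28, 2128: 30 days (November has 30).
Dec 28, 2128 → Jan 8, 2129: 11 days.
Total: 6920 days.

6920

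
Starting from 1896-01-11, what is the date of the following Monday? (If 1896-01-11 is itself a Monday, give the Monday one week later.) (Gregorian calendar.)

Jan 11, 1896 is a Saturday.
From Saturday to the next Monday is 2 days.
Jan 11, 1896 + 2 = Jan 13, 1896.

January 13, 1896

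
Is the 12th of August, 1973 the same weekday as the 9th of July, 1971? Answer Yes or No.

No

From Jul 9, 1971 to Aug 12, 1973 is 765 days.
765 mod 7 = 2, so they are different weekdays.
(Jul 9, 1971 is a Friday; Aug 12, 1973 is a Sunday.)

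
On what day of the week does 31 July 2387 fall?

Doomsday rule: the anchor day for the 2300s is Wednesday. For year 87: 87÷12 = 7 r 3, and 3÷4 = 0, so 7+3+0 = 10.
Wednesday + 10 ≡ Saturday — that's 2387's doomsday.
In July the doomsday date is Jul 11.
Jul 31 is 20 days after Jul 11; 20 mod 7 = 6, so Saturday + 6 = Friday.

Friday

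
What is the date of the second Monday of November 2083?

November 1, 2083 is a Monday.
The first Monday is therefore November 1 (same day).
The second Monday is 1 + 1×7 = November 8.

November 8, 2083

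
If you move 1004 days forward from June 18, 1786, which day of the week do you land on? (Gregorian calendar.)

First find the weekday of Jun 18, 1786. Doomsday rule: the anchor day for the 1700s is Sunday. For year 86: 86÷12 = 7 r 2, and 2÷4 = 0, so 7+2+0 = 9.
Sunday + 9 ≡ Tuesday — that's 1786's doomsday.
In June the doomsday date is Jun 6.
Jun 18 is 12 days after Jun 6; 12 mod 7 = 5, so Tuesday + 5 = Sunday.
1004 mod 7 = 3, so 1004 days after a Sunday is Sunday + 3 = Wednesday.

Wednesday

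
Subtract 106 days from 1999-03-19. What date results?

December 3, 1998

−19 → Feb 28, 1999 (end of Feb, 28 days; 87 left).
−28 → Jan 31, 1999 (end of Jan, 31 days; 59 left).
−31 → Dec 31, 1998 (end of Dec, 31 days; 28 left).
−28 → Dec 3, 1998.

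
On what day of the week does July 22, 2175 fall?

Doomsday rule: the anchor day for the 2100s is Sunday. For year 75: 75÷12 = 6 r 3, and 3÷4 = 0, so 6+3+0 = 9.
Sunday + 9 ≡ Tuesday — that's 2175's doomsday.
In July the doomsday date is Jul 11.
Jul 22 is 11 days after Jul 11; 11 mod 7 = 4, so Tuesday + 4 = Saturday.

Saturday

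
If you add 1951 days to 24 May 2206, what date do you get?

September 26, 2211

+365 (one year) → May 24, 2207 (1586 left).
+366 (one year; includes Feb 29, 2208) → May 24, 2208 (1220 left).
+365 (one year) → May 24, 2209 (855 left).
+365 (one year) → May 24, 2210 (490 left).
+365 (one year) → May 24, 2211 (125 left).
May has 31 days: +8 → Jun 1, 2211 (117 left).
Jun has 30 days: +30 → Jul 1, 2211 (87 left).
Jul has 31 days: +31 → Aug 1, 2211 (56 left).
Aug has 31 days: +31 → Sep 1, 2211 (25 left).
+25 → Sep 26, 2211.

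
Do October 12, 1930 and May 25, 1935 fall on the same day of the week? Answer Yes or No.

From Oct 12, 1930 to May 25, 1935 is 1686 days.
1686 mod 7 = 6, so they are different weekdays.
(Oct 12, 1930 is a Sunday; May 25, 1935 is a Saturday.)

No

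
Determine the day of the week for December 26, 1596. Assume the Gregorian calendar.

Thursday

Doomsday rule: the anchor day for the 1500s is Wednesday. For year 96: 96÷12 = 8 r 0, and 0÷4 = 0, so 8+0+0 = 8.
Wednesday + 8 ≡ Thursday — that's 1596's doomsday.
In December the doomsday date is Dec 12.
Dec 26 is 14 days after Dec 12; 14 mod 7 = 0, so Thursday + 0 = Thursday.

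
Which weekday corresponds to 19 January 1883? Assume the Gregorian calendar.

Friday

Doomsday rule: the anchor day for the 1800s is Friday. For year 83: 83÷12 = 6 r 11, and 11÷4 = 2, so 6+11+2 = 19.
Friday + 19 ≡ Wednesday — that's 1883's doomsday.
In January the doomsday date is Jan 3 (1883 is not a leap year).
Jan 19 is 16 days after Jan 3; 16 mod 7 = 2, so Wednesday + 2 = Friday.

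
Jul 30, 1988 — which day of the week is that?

Saturday

January 1, 1988 is a Friday.
Jan 1, 1988 → Feb 1, 1988: 31 days (January has 31).
Feb 1, 1988 → Mar 1, 1988: 29 days (February has 29).
Mar 1, 1988 → Apr 1, 1988: 31 days (March has 31).
Apr 1, 1988 → May 1, 1988: 30 days (April has 30).
May 1, 1988 → Jun 1, 1988: 31 days (May has 31).
Jun 1, 1988 → Jul 1, 1988: 30 days (June has 30).
Jul 1, 1988 → Jul 30, 1988: 29 days.
Total: 211 days.
211 mod 7 = 1, so Friday + 1 = Saturday.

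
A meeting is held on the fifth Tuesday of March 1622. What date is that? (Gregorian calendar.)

March 29, 1622

March 1, 1622 is a Tuesday.
The first Tuesday is therefore March 1 (same day).
The fifth Tuesday is 1 + 4×7 = March 29.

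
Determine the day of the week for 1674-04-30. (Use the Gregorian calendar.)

Doomsday rule: the anchor day for the 1600s is Tuesday. For year 74: 74÷12 = 6 r 2, and 2÷4 = 0, so 6+2+0 = 8.
Tuesday + 8 ≡ Wednesday — that's 1674's doomsday.
In April the doomsday date is Apr 4.
Apr 30 is 26 days after Apr 4; 26 mod 7 = 5, so Wednesday + 5 = Monday.

Monday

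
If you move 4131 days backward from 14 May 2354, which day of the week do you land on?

First find the weekday of May 14, 2354. Doomsday rule: the anchor day for the 2300s is Wednesday. For year 54: 54÷12 = 4 r 6, and 6÷4 = 1, so 4+6+1 = 11.
Wednesday + 11 ≡ Sunday — that's 2354's doomsday.
In May the doomsday date is May 9.
May 14 is 5 days after May 9; 5 mod 7 = 5, so Sunday + 5 = Friday.
4131 mod 7 = 1, so 4131 days before a Friday is Friday − 1 = Thursday.

Thursday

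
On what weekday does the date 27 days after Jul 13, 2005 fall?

Tuesday

First find the weekday of Jul 13, 2005. Doomsday rule: the anchor day for the 2000s is Tuesday. For year 05: 5÷12 = 0 r 5, and 5÷4 = 1, so 0+5+1 = 6.
Tuesday + 6 ≡ Monday — that's 2005's doomsday.
In July the doomsday date is Jul 11.
Jul 13 is 2 days after Jul 11; 2 mod 7 = 2, so Monday + 2 = Wednesday.
27 mod 7 = 6, so 27 days after a Wednesday is Wednesday + 6 = Tuesday.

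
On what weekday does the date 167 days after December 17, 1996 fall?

Monday

First find the weekday of Dec 17, 1996. Doomsday rule: the anchor day for the 1900s is Wednesday. For year 96: 96÷12 = 8 r 0, and 0÷4 = 0, so 8+0+0 = 8.
Wednesday + 8 ≡ Thursday — that's 1996's doomsday.
In December the doomsday date is Dec 12.
Dec 17 is 5 days after Dec 12; 5 mod 7 = 5, so Thursday + 5 = Tuesday.
167 mod 7 = 6, so 167 days after a Tuesday is Tuesday + 6 = Monday.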